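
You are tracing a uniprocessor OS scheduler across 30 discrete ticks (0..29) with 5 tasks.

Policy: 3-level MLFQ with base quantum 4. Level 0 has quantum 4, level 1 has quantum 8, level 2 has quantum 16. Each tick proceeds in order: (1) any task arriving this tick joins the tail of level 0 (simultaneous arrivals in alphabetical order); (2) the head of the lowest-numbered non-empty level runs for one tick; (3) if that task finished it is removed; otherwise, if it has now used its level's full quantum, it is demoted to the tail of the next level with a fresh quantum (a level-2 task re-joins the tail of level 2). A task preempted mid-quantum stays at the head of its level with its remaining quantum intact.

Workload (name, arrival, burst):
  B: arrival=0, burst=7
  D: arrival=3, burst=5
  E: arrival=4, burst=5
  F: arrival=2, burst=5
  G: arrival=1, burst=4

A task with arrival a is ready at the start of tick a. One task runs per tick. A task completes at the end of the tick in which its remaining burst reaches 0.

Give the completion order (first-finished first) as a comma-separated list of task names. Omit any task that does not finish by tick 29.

t=0: L0/L1/L2 = B/-/- → run B
t=1: L0/L1/L2 = BG/-/- → run B
t=2: L0/L1/L2 = BGF/-/- → run B
t=3: L0/L1/L2 = BGFD/-/- → run B
t=4: L0/L1/L2 = GFDE/B/- → run G
t=5: L0/L1/L2 = GFDE/B/- → run G
t=6: L0/L1/L2 = GFDE/B/- → run G
t=7: L0/L1/L2 = GFDE/B/- → run G
t=8: L0/L1/L2 = FDE/B/- → run F
t=9: L0/L1/L2 = FDE/B/- → run F
t=10: L0/L1/L2 = FDE/B/- → run F
t=11: L0/L1/L2 = FDE/B/- → run F
t=12: L0/L1/L2 = DE/BF/- → run D
t=13: L0/L1/L2 = DE/BF/- → run D
t=14: L0/L1/L2 = DE/BF/- → run D
t=15: L0/L1/L2 = DE/BF/- → run D
t=16: L0/L1/L2 = E/BFD/- → run E
t=17: L0/L1/L2 = E/BFD/- → run E
t=18: L0/L1/L2 = E/BFD/- → run E
t=19: L0/L1/L2 = E/BFD/- → run E
t=20: L0/L1/L2 = -/BFDE/- → run B
t=21: L0/L1/L2 = -/BFDE/- → run B
t=22: L0/L1/L2 = -/BFDE/- → run B
t=23: L0/L1/L2 = -/FDE/- → run F
t=24: L0/L1/L2 = -/DE/- → run D
t=25: L0/L1/L2 = -/E/- → run E
t=26: (idle)
t=27: (idle)
t=28: (idle)
t=29: (idle)

completion order = G, B, F, D, E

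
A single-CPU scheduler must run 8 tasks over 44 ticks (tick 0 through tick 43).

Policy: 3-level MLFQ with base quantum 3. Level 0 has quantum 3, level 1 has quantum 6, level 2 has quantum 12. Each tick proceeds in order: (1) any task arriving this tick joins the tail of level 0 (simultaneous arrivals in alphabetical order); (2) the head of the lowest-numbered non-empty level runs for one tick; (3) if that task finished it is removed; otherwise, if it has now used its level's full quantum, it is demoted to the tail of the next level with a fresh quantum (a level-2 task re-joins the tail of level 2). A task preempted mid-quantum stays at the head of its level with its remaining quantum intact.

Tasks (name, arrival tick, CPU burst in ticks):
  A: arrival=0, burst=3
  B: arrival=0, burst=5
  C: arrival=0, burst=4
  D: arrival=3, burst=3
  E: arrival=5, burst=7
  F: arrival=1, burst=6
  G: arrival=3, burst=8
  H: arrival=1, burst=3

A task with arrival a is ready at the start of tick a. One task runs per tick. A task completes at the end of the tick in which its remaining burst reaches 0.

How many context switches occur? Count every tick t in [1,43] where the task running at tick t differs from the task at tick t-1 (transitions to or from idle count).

t=0: L0/L1/L2 = ABC/-/- → run A
t=1: L0/L1/L2 = ABCFH/-/- → run A
t=2: L0/L1/L2 = ABCFH/-/- → run A
t=3: L0/L1/L2 = BCFHDG/-/- → run B
t=4: L0/L1/L2 = BCFHDG/-/- → run B
t=5: L0/L1/L2 = BCFHDGE/-/- → run B
t=6: L0/L1/L2 = CFHDGE/B/- → run C
t=7: L0/L1/L2 = CFHDGE/B/- → run C
t=8: L0/L1/L2 = CFHDGE/B/- → run C
t=9: L0/L1/L2 = FHDGE/BC/- → run F
t=10: L0/L1/L2 = FHDGE/BC/- → run F
t=11: L0/L1/L2 = FHDGE/BC/- → run F
t=12: L0/L1/L2 = HDGE/BCF/- → run H
t=13: L0/L1/L2 = HDGE/BCF/- → run H
t=14: L0/L1/L2 = HDGE/BCF/- → run H
t=15: L0/L1/L2 = DGE/BCF/- → run D
t=16: L0/L1/L2 = DGE/BCF/- → run D
t=17: L0/L1/L2 = DGE/BCF/- → run D
t=18: L0/L1/L2 = GE/BCF/- → run G
t=19: L0/L1/L2 = GE/BCF/- → run G
t=20: L0/L1/L2 = GE/BCF/- → run G
t=21: L0/L1/L2 = E/BCFG/- → run E
t=22: L0/L1/L2 = E/BCFG/- → run E
t=23: L0/L1/L2 = E/BCFG/- → run E
t=24: L0/L1/L2 = -/BCFGE/- → run B
t=25: L0/L1/L2 = -/BCFGE/- → run B
t=26: L0/L1/L2 = -/CFGE/- → run C
t=27: L0/L1/L2 = -/FGE/- → run F
t=28: L0/L1/L2 = -/FGE/- → run F
t=29: L0/L1/L2 = -/FGE/- → run F
t=30: L0/L1/L2 = -/GE/- → run G
t=31: L0/L1/L2 = -/GE/- → run G
t=32: L0/L1/L2 = -/GE/- → run G
t=33: L0/L1/L2 = -/GE/- → run G
t=34: L0/L1/L2 = -/GE/- → run G
t=35: L0/L1/L2 = -/E/- → run E
t=36: L0/L1/L2 = -/E/- → run E
t=37: L0/L1/L2 = -/E/- → run E
t=38: L0/L1/L2 = -/E/- → run E
t=39: (idle)
t=40: (idle)
t=41: (idle)
t=42: (idle)
t=43: (idle)

context switches = 13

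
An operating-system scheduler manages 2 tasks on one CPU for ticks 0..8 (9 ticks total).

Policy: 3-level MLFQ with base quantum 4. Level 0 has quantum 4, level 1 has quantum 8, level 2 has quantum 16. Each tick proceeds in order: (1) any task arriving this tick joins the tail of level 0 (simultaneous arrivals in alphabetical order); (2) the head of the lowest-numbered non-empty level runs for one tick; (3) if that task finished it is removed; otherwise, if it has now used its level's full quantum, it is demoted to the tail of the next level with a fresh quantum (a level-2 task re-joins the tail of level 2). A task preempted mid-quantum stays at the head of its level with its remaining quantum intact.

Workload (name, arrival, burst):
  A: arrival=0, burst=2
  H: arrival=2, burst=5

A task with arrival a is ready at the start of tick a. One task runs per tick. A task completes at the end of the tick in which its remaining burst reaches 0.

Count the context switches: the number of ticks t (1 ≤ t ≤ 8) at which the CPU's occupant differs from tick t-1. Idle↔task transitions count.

t=0: L0/L1/L2 = A/-/- → run A
t=1: L0/L1/L2 = A/-/- → run A
t=2: L0/L1/L2 = H/-/- → run H
t=3: L0/L1/L2 = H/-/- → run H
t=4: L0/L1/L2 = H/-/- → run H
t=5: L0/L1/L2 = H/-/- → run H
t=6: L0/L1/L2 = -/H/- → run H
t=7: (idle)
t=8: (idle)

context switches = 2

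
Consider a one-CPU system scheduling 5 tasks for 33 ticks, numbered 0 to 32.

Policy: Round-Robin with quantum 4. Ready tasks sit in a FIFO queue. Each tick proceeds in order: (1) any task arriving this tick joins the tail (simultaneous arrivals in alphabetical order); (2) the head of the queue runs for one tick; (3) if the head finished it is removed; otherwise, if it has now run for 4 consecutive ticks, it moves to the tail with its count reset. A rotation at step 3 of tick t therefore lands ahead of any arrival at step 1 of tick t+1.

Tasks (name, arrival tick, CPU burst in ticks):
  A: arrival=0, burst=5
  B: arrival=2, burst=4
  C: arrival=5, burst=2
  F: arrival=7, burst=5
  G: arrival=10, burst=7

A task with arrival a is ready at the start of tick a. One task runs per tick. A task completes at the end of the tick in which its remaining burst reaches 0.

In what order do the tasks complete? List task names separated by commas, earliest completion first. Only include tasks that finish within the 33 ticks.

completion order = B, A, C, F, G

t=0: queue=[A] q_used=0 → run A
t=1: queue=[A] q_used=1 → run A
t=2: queue=[A,B] q_used=2 → run A
t=3: queue=[A,B] q_used=3 → run A
t=4: queue=[B,A] q_used=0 → run B
t=5: queue=[B,A,C] q_used=1 → run B
t=6: queue=[B,A,C] q_used=2 → run B
t=7: queue=[B,A,C,F] q_used=3 → run B
t=8: queue=[A,C,F] q_used=0 → run A
t=9: queue=[C,F] q_used=0 → run C
t=10: queue=[C,F,G] q_used=1 → run C
t=11: queue=[F,G] q_used=0 → run F
t=12: queue=[F,G] q_used=1 → run F
t=13: queue=[F,G] q_used=2 → run F
t=14: queue=[F,G] q_used=3 → run F
t=15: queue=[G,F] q_used=0 → run G
t=16: queue=[G,F] q_used=1 → run G
t=17: queue=[G,F] q_used=2 → run G
t=18: queue=[G,F] q_used=3 → run G
t=19: queue=[F,G] q_used=0 → run F
t=20: queue=[G] q_used=0 → run G
t=21: queue=[G] q_used=1 → run G
t=22: queue=[G] q_used=2 → run G
t=23: (idle)
t=24: (idle)
t=25: (idle)
t=26: (idle)
t=27: (idle)
t=28: (idle)
t=29: (idle)
t=30: (idle)
t=31: (idle)
t=32: (idle)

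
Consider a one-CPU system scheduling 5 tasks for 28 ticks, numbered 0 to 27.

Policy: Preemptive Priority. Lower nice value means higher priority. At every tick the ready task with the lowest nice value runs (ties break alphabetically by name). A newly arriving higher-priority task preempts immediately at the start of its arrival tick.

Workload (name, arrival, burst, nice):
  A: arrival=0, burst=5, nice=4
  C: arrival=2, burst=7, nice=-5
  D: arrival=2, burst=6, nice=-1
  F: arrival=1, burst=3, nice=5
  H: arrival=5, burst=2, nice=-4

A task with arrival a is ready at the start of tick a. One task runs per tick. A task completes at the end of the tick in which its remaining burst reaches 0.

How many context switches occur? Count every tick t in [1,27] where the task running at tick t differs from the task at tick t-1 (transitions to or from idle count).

t=0: ready={A} → run A
t=1: ready={A,F} → run A
t=2: ready={A,C,D,F} → run C
t=3: ready={A,C,D,F} → run C
t=4: ready={A,C,D,F} → run C
t=5: ready={A,C,D,F,H} → run C
t=6: ready={A,C,D,F,H} → run C
t=7: ready={A,C,D,F,H} → run C
t=8: ready={A,C,D,F,H} → run C
t=9: ready={A,D,F,H} → run H
t=10: ready={A,D,F,H} → run H
t=11: ready={A,D,F} → run D
t=12: ready={A,D,F} → run D
t=13: ready={A,D,F} → run D
t=14: ready={A,D,F} → run D
t=15: ready={A,D,F} → run D
t=16: ready={A,D,F} → run D
t=17: ready={A,F} → run A
t=18: ready={A,F} → run A
t=19: ready={A,F} → run A
t=20: ready={F} → run F
t=21: ready={F} → run F
t=22: ready={F} → run F
t=23: (idle)
t=24: (idle)
t=25: (idle)
t=26: (idle)
t=27: (idle)

context switches = 6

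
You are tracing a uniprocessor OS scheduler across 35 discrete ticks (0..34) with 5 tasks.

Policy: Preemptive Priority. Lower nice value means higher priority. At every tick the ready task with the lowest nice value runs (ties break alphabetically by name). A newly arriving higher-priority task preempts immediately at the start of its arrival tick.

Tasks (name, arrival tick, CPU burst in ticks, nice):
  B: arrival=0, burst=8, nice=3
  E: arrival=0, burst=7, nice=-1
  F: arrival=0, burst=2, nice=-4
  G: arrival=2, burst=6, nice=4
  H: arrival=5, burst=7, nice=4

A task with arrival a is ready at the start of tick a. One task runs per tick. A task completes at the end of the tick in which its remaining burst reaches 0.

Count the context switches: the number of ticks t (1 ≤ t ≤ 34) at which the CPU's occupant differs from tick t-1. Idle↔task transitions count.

t=0: ready={B,E,F} → run F
t=1: ready={B,E,F} → run F
t=2: ready={B,E,G} → run E
t=3: ready={B,E,G} → run E
t=4: ready={B,E,G} → run E
t=5: ready={B,E,G,H} → run E
t=6: ready={B,E,G,H} → run E
t=7: ready={B,E,G,H} → run E
t=8: ready={B,E,G,H} → run E
t=9: ready={B,G,H} → run B
t=10: ready={B,G,H} → run B
t=11: ready={B,G,H} → run B
t=12: ready={B,G,H} → run B
t=13: ready={B,G,H} → run B
t=14: ready={B,G,H} → run B
t=15: ready={B,G,H} → run B
t=16: ready={B,G,H} → run B
t=17: ready={G,H} → run G
t=18: ready={G,H} → run G
t=19: ready={G,H} → run G
t=20: ready={G,H} → run G
t=21: ready={G,H} → run G
t=22: ready={G,H} → run G
t=23: ready={H} → run H
t=24: ready={H} → run H
t=25: ready={H} → run H
t=26: ready={H} → run H
t=27: ready={H} → run H
t=28: ready={H} → run H
t=29: ready={H} → run H
t=30: (idle)
t=31: (idle)
t=32: (idle)
t=33: (idle)
t=34: (idle)

context switches = 5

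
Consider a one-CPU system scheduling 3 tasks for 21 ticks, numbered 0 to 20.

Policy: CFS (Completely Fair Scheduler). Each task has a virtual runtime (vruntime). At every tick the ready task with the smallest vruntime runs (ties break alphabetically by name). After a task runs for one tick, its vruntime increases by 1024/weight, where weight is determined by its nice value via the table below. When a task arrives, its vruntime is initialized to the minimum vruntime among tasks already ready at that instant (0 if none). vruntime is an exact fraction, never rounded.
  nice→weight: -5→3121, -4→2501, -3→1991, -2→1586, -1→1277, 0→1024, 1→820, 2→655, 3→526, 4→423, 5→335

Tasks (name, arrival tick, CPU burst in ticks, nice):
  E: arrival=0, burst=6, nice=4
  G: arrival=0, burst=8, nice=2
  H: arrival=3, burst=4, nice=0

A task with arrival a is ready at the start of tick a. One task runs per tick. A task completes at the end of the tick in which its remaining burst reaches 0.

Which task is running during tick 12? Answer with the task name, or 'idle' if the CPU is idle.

running at tick 12 = E

t=0: vr[E=0 G=0] → run E
t=1: vr[E=1024/423 G=0] → run G
t=2: vr[E=1024/423 G=1024/655] → run G
t=3: vr[E=1024/423 G=2048/655 H=1024/423] → run E
t=4: vr[E=2048/423 G=2048/655 H=1024/423] → run H
t=5: vr[E=2048/423 G=2048/655 H=1447/423] → run G
t=6: vr[E=2048/423 G=3072/655 H=1447/423] → run H
t=7: vr[E=2048/423 G=3072/655 H=1870/423] → run H
t=8: vr[E=2048/423 G=3072/655 H=2293/423] → run G
t=9: vr[E=2048/423 G=4096/655 H=2293/423] → run E
t=10: vr[E=1024/141 G=4096/655 H=2293/423] → run H
t=11: vr[E=1024/141 G=4096/655] → run G
t=12: vr[E=1024/141 G=1024/131] → run E
t=13: vr[E=4096/423 G=1024/131] → run G
t=14: vr[E=4096/423 G=6144/655] → run G
t=15: vr[E=4096/423 G=7168/655] → run E
t=16: vr[E=5120/423 G=7168/655] → run G
t=17: vr[E=5120/423] → run E
t=18: (idle)
t=19: (idle)
t=20: (idle)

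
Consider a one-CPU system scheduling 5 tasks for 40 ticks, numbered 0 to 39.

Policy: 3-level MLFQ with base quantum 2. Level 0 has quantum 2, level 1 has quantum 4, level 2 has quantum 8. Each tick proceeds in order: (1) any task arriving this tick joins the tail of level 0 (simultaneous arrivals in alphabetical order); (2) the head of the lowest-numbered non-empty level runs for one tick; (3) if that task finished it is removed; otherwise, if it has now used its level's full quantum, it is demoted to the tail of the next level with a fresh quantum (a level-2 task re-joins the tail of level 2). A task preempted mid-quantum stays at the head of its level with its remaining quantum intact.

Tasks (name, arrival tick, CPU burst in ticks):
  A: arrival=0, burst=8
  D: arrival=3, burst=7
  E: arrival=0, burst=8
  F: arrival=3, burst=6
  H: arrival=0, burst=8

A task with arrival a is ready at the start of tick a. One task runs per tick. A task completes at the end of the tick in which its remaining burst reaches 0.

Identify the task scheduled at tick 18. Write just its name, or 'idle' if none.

t=0: L0/L1/L2 = AEH/-/- → run A
t=1: L0/L1/L2 = AEH/-/- → run A
t=2: L0/L1/L2 = EH/A/- → run E
t=3: L0/L1/L2 = EHDF/A/- → run E
t=4: L0/L1/L2 = HDF/AE/- → run H
t=5: L0/L1/L2 = HDF/AE/- → run H
t=6: L0/L1/L2 = DF/AEH/- → run D
t=7: L0/L1/L2 = DF/AEH/- → run D
t=8: L0/L1/L2 = F/AEHD/- → run F
t=9: L0/L1/L2 = F/AEHD/- → run F
t=10: L0/L1/L2 = -/AEHDF/- → run A
t=11: L0/L1/L2 = -/AEHDF/- → run A
t=12: L0/L1/L2 = -/AEHDF/- → run A
t=13: L0/L1/L2 = -/AEHDF/- → run A
t=14: L0/L1/L2 = -/EHDF/A → run E
t=15: L0/L1/L2 = -/EHDF/A → run E
t=16: L0/L1/L2 = -/EHDF/A → run E
t=17: L0/L1/L2 = -/EHDF/A → run E
t=18: L0/L1/L2 = -/HDF/AE → run H
t=19: L0/L1/L2 = -/HDF/AE → run H
t=20: L0/L1/L2 = -/HDF/AE → run H
t=21: L0/L1/L2 = -/HDF/AE → run H
t=22: L0/L1/L2 = -/DF/AEH → run D
t=23: L0/L1/L2 = -/DF/AEH → run D
t=24: L0/L1/L2 = -/DF/AEH → run D
t=25: L0/L1/L2 = -/DF/AEH → run D
t=26: L0/L1/L2 = -/F/AEHD → run F
t=27: L0/L1/L2 = -/F/AEHD → run F
t=28: L0/L1/L2 = -/F/AEHD → run F
t=29: L0/L1/L2 = -/F/AEHD → run F
t=30: L0/L1/L2 = -/-/AEHD → run A
t=31: L0/L1/L2 = -/-/AEHD → run A
t=32: L0/L1/L2 = -/-/EHD → run E
t=33: L0/L1/L2 = -/-/EHD → run E
t=34: L0/L1/L2 = -/-/HD → run H
t=35: L0/L1/L2 = -/-/HD → run H
t=36: L0/L1/L2 = -/-/D → run D
t=37: (idle)
t=38: (idle)
t=39: (idle)

running at tick 18 = H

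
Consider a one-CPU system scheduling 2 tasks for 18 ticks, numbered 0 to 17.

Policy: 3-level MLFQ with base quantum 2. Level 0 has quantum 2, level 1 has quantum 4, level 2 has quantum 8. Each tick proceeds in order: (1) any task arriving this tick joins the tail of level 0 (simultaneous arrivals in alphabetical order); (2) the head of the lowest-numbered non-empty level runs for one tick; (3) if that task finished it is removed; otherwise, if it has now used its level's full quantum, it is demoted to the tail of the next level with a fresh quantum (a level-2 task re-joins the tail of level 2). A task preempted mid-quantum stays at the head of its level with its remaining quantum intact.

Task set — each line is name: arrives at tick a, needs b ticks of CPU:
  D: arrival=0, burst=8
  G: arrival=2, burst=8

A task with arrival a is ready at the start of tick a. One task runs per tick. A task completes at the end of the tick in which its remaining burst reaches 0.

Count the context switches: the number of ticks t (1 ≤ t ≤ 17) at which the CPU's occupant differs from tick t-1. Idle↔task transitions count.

context switches = 6

t=0: L0/L1/L2 = D/-/- → run D
t=1: L0/L1/L2 = D/-/- → run D
t=2: L0/L1/L2 = G/D/- → run G
t=3: L0/L1/L2 = G/D/- → run G
t=4: L0/L1/L2 = -/DG/- → run D
t=5: L0/L1/L2 = -/DG/- → run D
t=6: L0/L1/L2 = -/DG/- → run D
t=7: L0/L1/L2 = -/DG/- → run D
t=8: L0/L1/L2 = -/G/D → run G
t=9: L0/L1/L2 = -/G/D → run G
t=10: L0/L1/L2 = -/G/D → run G
t=11: L0/L1/L2 = -/G/D → run G
t=12: L0/L1/L2 = -/-/DG → run D
t=13: L0/L1/L2 = -/-/DG → run D
t=14: L0/L1/L2 = -/-/G → run G
t=15: L0/L1/L2 = -/-/G → run G
t=16: (idle)
t=17: (idle)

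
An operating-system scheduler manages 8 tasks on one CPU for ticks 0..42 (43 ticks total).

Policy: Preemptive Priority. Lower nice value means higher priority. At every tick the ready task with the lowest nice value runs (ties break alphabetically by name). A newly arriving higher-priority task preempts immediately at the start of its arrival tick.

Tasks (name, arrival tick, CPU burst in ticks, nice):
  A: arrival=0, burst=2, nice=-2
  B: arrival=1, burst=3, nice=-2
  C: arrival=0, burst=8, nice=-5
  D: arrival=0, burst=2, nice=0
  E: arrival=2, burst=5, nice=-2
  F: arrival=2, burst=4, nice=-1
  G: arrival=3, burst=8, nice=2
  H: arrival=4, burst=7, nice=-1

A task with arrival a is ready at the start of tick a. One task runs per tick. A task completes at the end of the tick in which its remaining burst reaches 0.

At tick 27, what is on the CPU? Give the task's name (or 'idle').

running at tick 27 = H

t=0: ready={A,C,D} → run C
t=1: ready={A,B,C,D} → run C
t=2: ready={A,B,C,D,E,F} → run C
t=3: ready={A,B,C,D,E,F,G} → run C
t=4: ready={A,B,C,D,E,F,G,H} → run C
t=5: ready={A,B,C,D,E,F,G,H} → run C
t=6: ready={A,B,C,D,E,F,G,H} → run C
t=7: ready={A,B,C,D,E,F,G,H} → run C
t=8: ready={A,B,D,E,F,G,H} → run A
t=9: ready={A,B,D,E,F,G,H} → run A
t=10: ready={B,D,E,F,G,H} → run B
t=11: ready={B,D,E,F,G,H} → run B
t=12: ready={B,D,E,F,G,H} → run B
t=13: ready={D,E,F,G,H} → run E
t=14: ready={D,E,F,G,H} → run E
t=15: ready={D,E,F,G,H} → run E
t=16: ready={D,E,F,G,H} → run E
t=17: ready={D,E,F,G,H} → run E
t=18: ready={D,F,G,H} → run F
t=19: ready={D,F,G,H} → run F
t=20: ready={D,F,G,H} → run F
t=21: ready={D,F,G,H} → run F
t=22: ready={D,G,H} → run H
t=23: ready={D,G,H} → run H
t=24: ready={D,G,H} → run H
t=25: ready={D,G,H} → run H
t=26: ready={D,G,H} → run H
t=27: ready={D,G,H} → run H
t=28: ready={D,G,H} → run H
t=29: ready={D,G} → run D
t=30: ready={D,G} → run D
t=31: ready={G} → run G
t=32: ready={G} → run G
t=33: ready={G} → run G
t=34: ready={G} → run G
t=35: ready={G} → run G
t=36: ready={G} → run G
t=37: ready={G} → run G
t=38: ready={G} → run G
t=39: (idle)
t=40: (idle)
t=41: (idle)
t=42: (idle)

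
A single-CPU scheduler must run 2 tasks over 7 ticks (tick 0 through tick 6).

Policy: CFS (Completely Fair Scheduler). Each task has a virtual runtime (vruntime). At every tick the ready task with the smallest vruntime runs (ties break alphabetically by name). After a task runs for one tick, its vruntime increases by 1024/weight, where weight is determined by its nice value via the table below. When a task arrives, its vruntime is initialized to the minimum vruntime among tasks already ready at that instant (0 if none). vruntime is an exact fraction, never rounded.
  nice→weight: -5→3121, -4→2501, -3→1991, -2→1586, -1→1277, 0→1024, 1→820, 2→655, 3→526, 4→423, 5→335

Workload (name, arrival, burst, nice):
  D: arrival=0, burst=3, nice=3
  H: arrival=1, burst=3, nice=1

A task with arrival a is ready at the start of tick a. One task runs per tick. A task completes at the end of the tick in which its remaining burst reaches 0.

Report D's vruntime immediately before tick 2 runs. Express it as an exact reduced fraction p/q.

t=0: vr[D=0] → run D
t=1: vr[D=512/263 H=512/263] → run D
t=2: vr[D=1024/263 H=512/263] → run H
t=3: vr[D=1024/263 H=172288/53915] → run H
t=4: vr[D=1024/263 H=239616/53915] → run D
t=5: vr[H=239616/53915] → run H
t=6: (idle)

vruntime(D, start of tick 2) = 1024/263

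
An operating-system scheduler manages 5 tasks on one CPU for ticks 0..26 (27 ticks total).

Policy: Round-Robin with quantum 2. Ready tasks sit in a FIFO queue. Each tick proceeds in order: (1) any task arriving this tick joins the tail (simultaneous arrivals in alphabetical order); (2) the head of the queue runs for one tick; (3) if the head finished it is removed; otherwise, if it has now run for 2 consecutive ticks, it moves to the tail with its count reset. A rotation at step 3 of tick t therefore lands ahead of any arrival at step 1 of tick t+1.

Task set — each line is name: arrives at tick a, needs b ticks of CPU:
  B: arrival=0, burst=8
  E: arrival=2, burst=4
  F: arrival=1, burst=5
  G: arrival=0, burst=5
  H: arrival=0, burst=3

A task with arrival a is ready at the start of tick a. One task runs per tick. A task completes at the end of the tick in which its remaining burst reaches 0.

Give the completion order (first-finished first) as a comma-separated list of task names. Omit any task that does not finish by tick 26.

completion order = H, E, G, F, B

t=0: queue=[B,G,H] q_used=0 → run B
t=1: queue=[B,G,H,F] q_used=1 → run B
t=2: queue=[G,H,F,B,E] q_used=0 → run G
t=3: queue=[G,H,F,B,E] q_used=1 → run G
t=4: queue=[H,F,B,E,G] q_used=0 → run H
t=5: queue=[H,F,B,E,G] q_used=1 → run H
t=6: queue=[F,B,E,G,H] q_used=0 → run F
t=7: queue=[F,B,E,G,H] q_used=1 → run F
t=8: queue=[B,E,G,H,F] q_used=0 → run B
t=9: queue=[B,E,G,H,F] q_used=1 → run B
t=10: queue=[E,G,H,F,B] q_used=0 → run E
t=11: queue=[E,G,H,F,B] q_used=1 → run E
t=12: queue=[G,H,F,B,E] q_used=0 → run G
t=13: queue=[G,H,F,B,E] q_used=1 → run G
t=14: queue=[H,F,B,E,G] q_used=0 → run H
t=15: queue=[F,B,E,G] q_used=0 → run F
t=16: queue=[F,B,E,G] q_used=1 → run F
t=17: queue=[B,E,G,F] q_used=0 → run B
t=18: queue=[B,E,G,F] q_used=1 → run B
t=19: queue=[E,G,F,B] q_used=0 → run E
t=20: queue=[E,G,F,B] q_used=1 → run E
t=21: queue=[G,F,B] q_used=0 → run G
t=22: queue=[F,B] q_used=0 → run F
t=23: queue=[B] q_used=0 → run B
t=24: queue=[B] q_used=1 → run B
t=25: (idle)
t=26: (idle)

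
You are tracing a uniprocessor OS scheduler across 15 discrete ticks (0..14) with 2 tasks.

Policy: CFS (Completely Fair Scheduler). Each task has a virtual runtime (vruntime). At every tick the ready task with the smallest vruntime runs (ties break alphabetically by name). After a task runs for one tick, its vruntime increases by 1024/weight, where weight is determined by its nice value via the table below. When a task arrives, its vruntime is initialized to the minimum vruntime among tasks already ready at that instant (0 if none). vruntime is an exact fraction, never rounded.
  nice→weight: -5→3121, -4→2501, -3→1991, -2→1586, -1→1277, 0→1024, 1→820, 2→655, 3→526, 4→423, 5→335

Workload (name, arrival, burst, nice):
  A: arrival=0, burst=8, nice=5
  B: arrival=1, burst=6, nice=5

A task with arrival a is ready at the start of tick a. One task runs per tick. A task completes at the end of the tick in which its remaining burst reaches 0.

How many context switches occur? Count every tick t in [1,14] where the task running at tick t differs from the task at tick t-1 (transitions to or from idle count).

t=0: vr[A=0] → run A
t=1: vr[A=1024/335 B=1024/335] → run A
t=2: vr[A=2048/335 B=1024/335] → run B
t=3: vr[A=2048/335 B=2048/335] → run A
t=4: vr[A=3072/335 B=2048/335] → run B
t=5: vr[A=3072/335 B=3072/335] → run A
t=6: vr[A=4096/335 B=3072/335] → run B
t=7: vr[A=4096/335 B=4096/335] → run A
t=8: vr[A=1024/67 B=4096/335] → run B
t=9: vr[A=1024/67 B=1024/67] → run A
t=10: vr[A=6144/335 B=1024/67] → run B
t=11: vr[A=6144/335 B=6144/335] → run A
t=12: vr[A=7168/335 B=6144/335] → run B
t=13: vr[A=7168/335] → run A
t=14: (idle)

context switches = 13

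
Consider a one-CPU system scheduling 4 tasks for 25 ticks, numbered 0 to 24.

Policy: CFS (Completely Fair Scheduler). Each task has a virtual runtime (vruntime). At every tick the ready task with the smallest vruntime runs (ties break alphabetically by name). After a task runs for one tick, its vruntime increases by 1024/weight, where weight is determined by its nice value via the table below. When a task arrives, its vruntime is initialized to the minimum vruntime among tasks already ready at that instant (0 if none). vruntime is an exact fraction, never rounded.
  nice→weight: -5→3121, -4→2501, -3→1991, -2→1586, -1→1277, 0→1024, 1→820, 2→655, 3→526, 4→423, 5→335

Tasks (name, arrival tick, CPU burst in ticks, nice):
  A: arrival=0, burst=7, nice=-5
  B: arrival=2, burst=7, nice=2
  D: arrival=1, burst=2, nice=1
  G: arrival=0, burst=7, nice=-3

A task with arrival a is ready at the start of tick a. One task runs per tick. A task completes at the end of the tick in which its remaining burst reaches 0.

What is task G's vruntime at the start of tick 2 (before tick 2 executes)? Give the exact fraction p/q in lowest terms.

t=0: vr[A=0 G=0] → run A
t=1: vr[A=1024/3121 D=0 G=0] → run D
t=2: vr[A=1024/3121 B=0 D=256/205 G=0] → run B
t=3: vr[A=1024/3121 B=1024/655 D=256/205 G=0] → run G
t=4: vr[A=1024/3121 B=1024/655 D=256/205 G=1024/1991] → run A
t=5: vr[A=2048/3121 B=1024/655 D=256/205 G=1024/1991] → run G
t=6: vr[A=2048/3121 B=1024/655 D=256/205 G=2048/1991] → run A
t=7: vr[A=3072/3121 B=1024/655 D=256/205 G=2048/1991] → run A
t=8: vr[A=4096/3121 B=1024/655 D=256/205 G=2048/1991] → run G
t=9: vr[A=4096/3121 B=1024/655 D=256/205 G=3072/1991] → run D
t=10: vr[A=4096/3121 B=1024/655 G=3072/1991] → run A
t=11: vr[A=5120/3121 B=1024/655 G=3072/1991] → run G
t=12: vr[A=5120/3121 B=1024/655 G=4096/1991] → run B
t=13: vr[A=5120/3121 B=2048/655 G=4096/1991] → run A
t=14: vr[A=6144/3121 B=2048/655 G=4096/1991] → run A
t=15: vr[B=2048/655 G=4096/1991] → run G
t=16: vr[B=2048/655 G=5120/1991] → run G
t=17: vr[B=2048/655 G=6144/1991] → run G
t=18: vr[B=2048/655] → run B
t=19: vr[B=3072/655] → run B
t=20: vr[B=4096/655] → run B
t=21: vr[B=1024/131] → run B
t=22: vr[B=6144/655] → run B
t=23: (idle)
t=24: (idle)

vruntime(G, start of tick 2) = 0/1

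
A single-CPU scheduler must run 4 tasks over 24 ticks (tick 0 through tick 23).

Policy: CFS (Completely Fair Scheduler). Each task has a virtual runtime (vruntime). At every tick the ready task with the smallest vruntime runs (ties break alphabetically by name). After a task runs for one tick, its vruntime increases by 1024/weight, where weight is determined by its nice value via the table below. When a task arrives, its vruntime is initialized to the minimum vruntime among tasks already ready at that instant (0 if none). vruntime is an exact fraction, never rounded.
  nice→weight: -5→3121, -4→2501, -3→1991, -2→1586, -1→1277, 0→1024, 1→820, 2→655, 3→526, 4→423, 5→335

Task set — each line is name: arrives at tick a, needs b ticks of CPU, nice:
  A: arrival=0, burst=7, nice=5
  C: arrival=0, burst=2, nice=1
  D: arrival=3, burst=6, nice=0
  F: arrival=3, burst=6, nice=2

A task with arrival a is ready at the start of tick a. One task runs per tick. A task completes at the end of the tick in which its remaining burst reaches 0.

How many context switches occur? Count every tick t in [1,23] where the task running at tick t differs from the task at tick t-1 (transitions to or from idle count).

context switches = 16

t=0: vr[A=0 C=0] → run A
t=1: vr[A=1024/335 C=0] → run C
t=2: vr[A=1024/335 C=256/205] → run C
t=3: vr[A=1024/335 D=1024/335 F=1024/335] → run A
t=4: vr[A=2048/335 D=1024/335 F=1024/335] → run D
t=5: vr[A=2048/335 D=1359/335 F=1024/335] → run F
t=6: vr[A=2048/335 D=1359/335 F=202752/43885] → run D
t=7: vr[A=2048/335 D=1694/335 F=202752/43885] → run F
t=8: vr[A=2048/335 D=1694/335 F=54272/8777] → run D
t=9: vr[A=2048/335 D=2029/335 F=54272/8777] → run D
t=10: vr[A=2048/335 D=2364/335 F=54272/8777] → run A
t=11: vr[A=3072/335 D=2364/335 F=54272/8777] → run F
t=12: vr[A=3072/335 D=2364/335 F=339968/43885] → run D
t=13: vr[A=3072/335 D=2699/335 F=339968/43885] → run F
t=14: vr[A=3072/335 D=2699/335 F=408576/43885] → run D
t=15: vr[A=3072/335 F=408576/43885] → run A
t=16: vr[A=4096/335 F=408576/43885] → run F
t=17: vr[A=4096/335 F=477184/43885] → run F
t=18: vr[A=4096/335] → run A
t=19: vr[A=1024/67] → run A
t=20: vr[A=6144/335] → run A
t=21: (idle)
t=22: (idle)
t=23: (idle)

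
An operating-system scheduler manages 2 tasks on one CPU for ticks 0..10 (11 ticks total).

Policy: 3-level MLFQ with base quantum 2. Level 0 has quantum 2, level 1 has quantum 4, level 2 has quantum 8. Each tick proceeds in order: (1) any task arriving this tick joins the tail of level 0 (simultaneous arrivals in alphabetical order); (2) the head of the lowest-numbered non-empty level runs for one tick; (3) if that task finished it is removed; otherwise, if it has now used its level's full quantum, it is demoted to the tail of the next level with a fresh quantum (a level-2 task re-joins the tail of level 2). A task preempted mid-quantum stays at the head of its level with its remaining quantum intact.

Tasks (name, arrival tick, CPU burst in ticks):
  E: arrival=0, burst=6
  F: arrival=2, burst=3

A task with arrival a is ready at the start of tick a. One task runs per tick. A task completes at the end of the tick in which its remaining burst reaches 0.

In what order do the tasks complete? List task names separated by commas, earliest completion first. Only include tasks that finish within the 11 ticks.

t=0: L0/L1/L2 = E/-/- → run E
t=1: L0/L1/L2 = E/-/- → run E
t=2: L0/L1/L2 = F/E/- → run F
t=3: L0/L1/L2 = F/E/- → run F
t=4: L0/L1/L2 = -/EF/- → run E
t=5: L0/L1/L2 = -/EF/- → run E
t=6: L0/L1/L2 = -/EF/- → run E
t=7: L0/L1/L2 = -/EF/- → run E
t=8: L0/L1/L2 = -/F/- → run F
t=9: (idle)
t=10: (idle)

completion order = E, F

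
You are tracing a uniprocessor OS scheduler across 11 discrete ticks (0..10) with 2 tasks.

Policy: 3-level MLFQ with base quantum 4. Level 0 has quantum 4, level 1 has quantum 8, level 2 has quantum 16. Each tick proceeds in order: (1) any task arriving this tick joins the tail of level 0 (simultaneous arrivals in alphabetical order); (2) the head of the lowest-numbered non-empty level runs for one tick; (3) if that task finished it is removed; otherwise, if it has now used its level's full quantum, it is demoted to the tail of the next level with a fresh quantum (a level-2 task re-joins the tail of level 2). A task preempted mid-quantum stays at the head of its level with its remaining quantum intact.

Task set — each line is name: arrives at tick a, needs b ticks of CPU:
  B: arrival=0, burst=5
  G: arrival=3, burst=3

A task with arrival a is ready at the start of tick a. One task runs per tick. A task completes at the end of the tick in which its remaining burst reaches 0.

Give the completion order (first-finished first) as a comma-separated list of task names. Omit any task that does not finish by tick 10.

t=0: L0/L1/L2 = B/-/- → run B
t=1: L0/L1/L2 = B/-/- → run B
t=2: L0/L1/L2 = B/-/- → run B
t=3: L0/L1/L2 = BG/-/- → run B
t=4: L0/L1/L2 = G/B/- → run G
t=5: L0/L1/L2 = G/B/- → run G
t=6: L0/L1/L2 = G/B/- → run G
t=7: L0/L1/L2 = -/B/- → run B
t=8: (idle)
t=9: (idle)
t=10: (idle)

completion order = G, B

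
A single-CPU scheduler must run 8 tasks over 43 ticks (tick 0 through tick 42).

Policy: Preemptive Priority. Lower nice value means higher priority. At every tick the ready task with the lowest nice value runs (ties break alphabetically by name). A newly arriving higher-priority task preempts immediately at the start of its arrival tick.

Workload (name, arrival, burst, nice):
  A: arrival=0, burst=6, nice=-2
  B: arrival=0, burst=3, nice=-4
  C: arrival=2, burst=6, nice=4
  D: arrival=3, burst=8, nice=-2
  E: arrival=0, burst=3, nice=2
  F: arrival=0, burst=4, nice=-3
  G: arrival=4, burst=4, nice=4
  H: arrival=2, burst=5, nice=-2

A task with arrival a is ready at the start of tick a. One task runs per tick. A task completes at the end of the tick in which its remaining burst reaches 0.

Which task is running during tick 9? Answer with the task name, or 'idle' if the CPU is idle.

running at tick 9 = A

t=0: ready={A,B,E,F} → run B
t=1: ready={A,B,E,F} → run B
t=2: ready={A,B,C,E,F,H} → run B
t=3: ready={A,C,D,E,F,H} → run F
t=4: ready={A,C,D,E,F,G,H} → run F
t=5: ready={A,C,D,E,F,G,H} → run F
t=6: ready={A,C,D,E,F,G,H} → run F
t=7: ready={A,C,D,E,G,H} → run A
t=8: ready={A,C,D,E,G,H} → run A
t=9: ready={A,C,D,E,G,H} → run A
t=10: ready={A,C,D,E,G,H} → run A
t=11: ready={A,C,D,E,G,H} → run A
t=12: ready={A,C,D,E,G,H} → run A
t=13: ready={C,D,E,G,H} → run D
t=14: ready={C,D,E,G,H} → run D
t=15: ready={C,D,E,G,H} → run D
t=16: ready={C,D,E,G,H} → run D
t=17: ready={C,D,E,G,H} → run D
t=18: ready={C,D,E,G,H} → run D
t=19: ready={C,D,E,G,H} → run D
t=20: ready={C,D,E,G,H} → run D
t=21: ready={C,E,G,H} → run H
t=22: ready={C,E,G,H} → run H
t=23: ready={C,E,G,H} → run H
t=24: ready={C,E,G,H} → run H
t=25: ready={C,E,G,H} → run H
t=26: ready={C,E,G} → run E
t=27: ready={C,E,G} → run E
t=28: ready={C,E,G} → run E
t=29: ready={C,G} → run C
t=30: ready={C,G} → run C
t=31: ready={C,G} → run C
t=32: ready={C,G} → run C
t=33: ready={C,G} → run C
t=34: ready={C,G} → run C
t=35: ready={G} → run G
t=36: ready={G} → run G
t=37: ready={G} → run G
t=38: ready={G} → run G
t=39: (idle)
t=40: (idle)
t=41: (idle)
t=42: (idle)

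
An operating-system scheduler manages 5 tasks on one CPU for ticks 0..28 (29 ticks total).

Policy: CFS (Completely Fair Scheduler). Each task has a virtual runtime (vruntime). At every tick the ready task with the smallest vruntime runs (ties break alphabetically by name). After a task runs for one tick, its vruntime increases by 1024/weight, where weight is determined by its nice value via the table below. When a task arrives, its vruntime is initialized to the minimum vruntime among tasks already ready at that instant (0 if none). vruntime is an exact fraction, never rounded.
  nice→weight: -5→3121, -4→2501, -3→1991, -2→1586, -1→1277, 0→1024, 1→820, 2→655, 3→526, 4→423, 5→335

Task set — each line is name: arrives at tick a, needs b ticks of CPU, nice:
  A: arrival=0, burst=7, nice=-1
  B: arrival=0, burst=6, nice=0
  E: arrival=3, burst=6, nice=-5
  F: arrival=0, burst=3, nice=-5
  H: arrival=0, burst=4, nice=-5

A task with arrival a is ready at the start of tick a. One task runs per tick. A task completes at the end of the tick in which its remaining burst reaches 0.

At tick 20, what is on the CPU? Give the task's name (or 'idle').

t=0: vr[A=0 B=0 F=0 H=0] → run A
t=1: vr[A=1024/1277 B=0 F=0 H=0] → run B
t=2: vr[A=1024/1277 B=1 F=0 H=0] → run F
t=3: vr[A=1024/1277 B=1 E=0 F=1024/3121 H=0] → run E
t=4: vr[A=1024/1277 B=1 E=1024/3121 F=1024/3121 H=0] → run H
t=5: vr[A=1024/1277 B=1 E=1024/3121 F=1024/3121 H=1024/3121] → run E
t=6: vr[A=1024/1277 B=1 E=2048/3121 F=1024/3121 H=1024/3121] → run F
t=7: vr[A=1024/1277 B=1 E=2048/3121 F=2048/3121 H=1024/3121] → run H
t=8: vr[A=1024/1277 B=1 E=2048/3121 F=2048/3121 H=2048/3121] → run E
t=9: vr[A=1024/1277 B=1 E=3072/3121 F=2048/3121 H=2048/3121] → run F
t=10: vr[A=1024/1277 B=1 E=3072/3121 H=2048/3121] → run H
t=11: vr[A=1024/1277 B=1 E=3072/3121 H=3072/3121] → run A
t=12: vr[A=2048/1277 B=1 E=3072/3121 H=3072/3121] → run E
t=13: vr[A=2048/1277 B=1 E=4096/3121 H=3072/3121] → run H
t=14: vr[A=2048/1277 B=1 E=4096/3121] → run B
t=15: vr[A=2048/1277 B=2 E=4096/3121] → run E
t=16: vr[A=2048/1277 B=2 E=5120/3121] → run A
t=17: vr[A=3072/1277 B=2 E=5120/3121] → run E
t=18: vr[A=3072/1277 B=2] → run B
t=19: vr[A=3072/1277 B=3] → run A
t=20: vr[A=4096/1277 B=3] → run B
t=21: vr[A=4096/1277 B=4] → run A
t=22: vr[A=5120/1277 B=4] → run B
t=23: vr[A=5120/1277 B=5] → run A
t=24: vr[A=6144/1277 B=5] → run A
t=25: vr[B=5] → run B
t=26: (idle)
t=27: (idle)
t=28: (idle)

running at tick 20 = B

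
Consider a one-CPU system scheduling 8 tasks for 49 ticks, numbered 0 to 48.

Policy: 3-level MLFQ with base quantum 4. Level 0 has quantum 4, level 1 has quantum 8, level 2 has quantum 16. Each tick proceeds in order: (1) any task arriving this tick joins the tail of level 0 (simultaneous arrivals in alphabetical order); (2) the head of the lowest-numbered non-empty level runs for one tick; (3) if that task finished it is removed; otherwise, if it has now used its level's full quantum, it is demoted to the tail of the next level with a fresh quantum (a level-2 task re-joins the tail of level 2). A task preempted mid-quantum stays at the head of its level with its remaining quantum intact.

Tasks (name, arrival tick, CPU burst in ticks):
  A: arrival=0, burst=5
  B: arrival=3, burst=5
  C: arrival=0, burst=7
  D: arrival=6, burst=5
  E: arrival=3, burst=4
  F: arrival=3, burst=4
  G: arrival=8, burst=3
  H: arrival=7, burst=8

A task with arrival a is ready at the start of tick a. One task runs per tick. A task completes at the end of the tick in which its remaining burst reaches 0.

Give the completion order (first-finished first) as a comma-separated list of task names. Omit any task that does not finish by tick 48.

completion order = E, F, G, A, C, B, D, H

t=0: L0/L1/L2 = AC/-/- → run A
t=1: L0/L1/L2 = AC/-/- → run A
t=2: L0/L1/L2 = AC/-/- → run A
t=3: L0/L1/L2 = ACBEF/-/- → run A
t=4: L0/L1/L2 = CBEF/A/- → run C
t=5: L0/L1/L2 = CBEF/A/- → run C
t=6: L0/L1/L2 = CBEFD/A/- → run C
t=7: L0/L1/L2 = CBEFDH/A/- → run C
t=8: L0/L1/L2 = BEFDHG/AC/- → run B
t=9: L0/L1/L2 = BEFDHG/AC/- → run B
t=10: L0/L1/L2 = BEFDHG/AC/- → run B
t=11: L0/L1/L2 = BEFDHG/AC/- → run B
t=12: L0/L1/L2 = EFDHG/ACB/- → run E
t=13: L0/L1/L2 = EFDHG/ACB/- → run E
t=14: L0/L1/L2 = EFDHG/ACB/- → run E
t=15: L0/L1/L2 = EFDHG/ACB/- → run E
t=16: L0/L1/L2 = FDHG/ACB/- → run F
t=17: L0/L1/L2 = FDHG/ACB/- → run F
t=18: L0/L1/L2 = FDHG/ACB/- → run F
t=19: L0/L1/L2 = FDHG/ACB/- → run F
t=20: L0/L1/L2 = DHG/ACB/- → run D
t=21: L0/L1/L2 = DHG/ACB/- → run D
t=22: L0/L1/L2 = DHG/ACB/- → run D
t=23: L0/L1/L2 = DHG/ACB/- → run D
t=24: L0/L1/L2 = HG/ACBD/- → run H
t=25: L0/L1/L2 = HG/ACBD/- → run H
t=26: L0/L1/L2 = HG/ACBD/- → run H
t=27: L0/L1/L2 = HG/ACBD/- → run H
t=28: L0/L1/L2 = G/ACBDH/- → run G
t=29: L0/L1/L2 = G/ACBDH/- → run G
t=30: L0/L1/L2 = G/ACBDH/- → run G
t=31: L0/L1/L2 = -/ACBDH/- → run A
t=32: L0/L1/L2 = -/CBDH/- → run C
t=33: L0/L1/L2 = -/CBDH/- → run C
t=34: L0/L1/L2 = -/CBDH/- → run C
t=35: L0/L1/L2 = -/BDH/- → run B
t=36: L0/L1/L2 = -/DH/- → run D
t=37: L0/L1/L2 = -/H/- → run H
t=38: L0/L1/L2 = -/H/- → run H
t=39: L0/L1/L2 = -/H/- → run H
t=40: L0/L1/L2 = -/H/- → run H
t=41: (idle)
t=42: (idle)
t=43: (idle)
t=44: (idle)
t=45: (idle)
t=46: (idle)
t=47: (idle)
t=48: (idle)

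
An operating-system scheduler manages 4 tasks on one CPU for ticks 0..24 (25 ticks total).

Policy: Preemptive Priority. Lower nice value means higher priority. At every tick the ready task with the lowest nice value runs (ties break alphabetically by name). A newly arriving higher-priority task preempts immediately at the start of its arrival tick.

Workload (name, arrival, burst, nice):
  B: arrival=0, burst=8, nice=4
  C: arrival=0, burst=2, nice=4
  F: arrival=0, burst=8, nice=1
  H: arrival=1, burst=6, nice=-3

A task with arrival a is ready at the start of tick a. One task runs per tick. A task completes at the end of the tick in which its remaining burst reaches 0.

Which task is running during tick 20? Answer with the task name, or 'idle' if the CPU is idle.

running at tick 20 = B

t=0: ready={B,C,F} → run F
t=1: ready={B,C,F,H} → run H
t=2: ready={B,C,F,H} → run H
t=3: ready={B,C,F,H} → run H
t=4: ready={B,C,F,H} → run H
t=5: ready={B,C,F,H} → run H
t=6: ready={B,C,F,H} → run H
t=7: ready={B,C,F} → run F
t=8: ready={B,C,F} → run F
t=9: ready={B,C,F} → run F
t=10: ready={B,C,F} → run F
t=11: ready={B,C,F} → run F
t=12: ready={B,C,F} → run F
t=13: ready={B,C,F} → run F
t=14: ready={B,C} → run B
t=15: ready={B,C} → run B
t=16: ready={B,C} → run B
t=17: ready={B,C} → run B
t=18: ready={B,C} → run B
t=19: ready={B,C} → run B
t=20: ready={B,C} → run B
t=21: ready={B,C} → run B
t=22: ready={C} → run C
t=23: ready={C} → run C
t=24: (idle)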